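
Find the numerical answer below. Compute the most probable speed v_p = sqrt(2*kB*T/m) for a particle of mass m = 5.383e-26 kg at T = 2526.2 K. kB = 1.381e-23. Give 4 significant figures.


Step 1: Numerator = 2*kB*T = 2*1.381e-23*2526.2 = 6.977e-20
Step 2: Ratio = 6.977e-20 / 5.383e-26 = 1.296e+06
Step 3: v_p = sqrt(1.296e+06) = 1139 m/s

1139


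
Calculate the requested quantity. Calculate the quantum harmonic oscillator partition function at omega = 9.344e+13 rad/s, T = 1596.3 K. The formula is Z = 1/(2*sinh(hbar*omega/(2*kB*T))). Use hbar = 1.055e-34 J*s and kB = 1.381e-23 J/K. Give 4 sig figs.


Step 1: Compute x = hbar*omega/(kB*T) = 1.055e-34*9.344e+13/(1.381e-23*1596.3) = 0.4472
Step 2: x/2 = 0.2236
Step 3: sinh(x/2) = 0.2255
Step 4: Z = 1/(2*0.2255) = 2.218

2.218


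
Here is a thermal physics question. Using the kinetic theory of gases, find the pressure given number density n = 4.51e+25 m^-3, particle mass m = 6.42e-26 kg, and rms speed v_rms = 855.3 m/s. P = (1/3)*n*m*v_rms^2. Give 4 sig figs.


Step 1: v_rms^2 = 855.3^2 = 7.315e+05
Step 2: n*m = 4.51e+25*6.42e-26 = 2.895
Step 3: P = (1/3)*2.895*7.315e+05 = 7.06e+05 Pa

7.06e+05


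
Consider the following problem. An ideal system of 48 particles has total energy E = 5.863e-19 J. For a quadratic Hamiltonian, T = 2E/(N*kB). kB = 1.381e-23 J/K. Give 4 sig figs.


Step 1: Numerator = 2*E = 2*5.863e-19 = 1.173e-18 J
Step 2: Denominator = N*kB = 48*1.381e-23 = 6.629e-22
Step 3: T = 1.173e-18 / 6.629e-22 = 1769 K

1769


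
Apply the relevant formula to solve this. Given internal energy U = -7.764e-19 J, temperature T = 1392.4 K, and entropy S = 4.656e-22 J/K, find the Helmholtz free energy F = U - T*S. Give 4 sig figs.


Step 1: T*S = 1392.4 * 4.656e-22 = 6.483e-19 J
Step 2: F = U - T*S = -7.764e-19 - 6.483e-19
Step 3: F = -1.425e-18 J

-1.425e-18


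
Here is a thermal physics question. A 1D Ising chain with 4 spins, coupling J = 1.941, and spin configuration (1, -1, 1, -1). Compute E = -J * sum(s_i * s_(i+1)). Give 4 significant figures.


Step 1: Nearest-neighbor products: -1, -1, -1
Step 2: Sum of products = -3
Step 3: E = -1.941 * -3 = 5.823

5.823


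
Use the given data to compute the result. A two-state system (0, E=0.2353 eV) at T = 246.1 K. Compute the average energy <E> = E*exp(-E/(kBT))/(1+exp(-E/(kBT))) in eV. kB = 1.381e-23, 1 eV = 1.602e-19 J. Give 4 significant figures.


Step 1: beta*E = 0.2353*1.602e-19/(1.381e-23*246.1) = 11.09
Step 2: exp(-beta*E) = 1.525e-05
Step 3: <E> = 0.2353*1.525e-05/(1+1.525e-05) = 3.587e-06 eV

3.587e-06


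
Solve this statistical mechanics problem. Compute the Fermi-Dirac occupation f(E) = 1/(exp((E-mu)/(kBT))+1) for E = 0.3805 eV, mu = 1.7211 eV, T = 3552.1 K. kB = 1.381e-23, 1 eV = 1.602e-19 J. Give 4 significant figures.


Step 1: (E - mu) = 0.3805 - 1.7211 = -1.341 eV
Step 2: Convert: (E-mu)*eV = -2.148e-19 J
Step 3: x = (E-mu)*eV/(kB*T) = -4.378
Step 4: f = 1/(exp(-4.378)+1) = 0.9876

0.9876


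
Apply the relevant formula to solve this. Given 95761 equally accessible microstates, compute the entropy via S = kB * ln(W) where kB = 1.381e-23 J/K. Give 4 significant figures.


Step 1: ln(W) = ln(95761) = 11.47
Step 2: S = kB * ln(W) = 1.381e-23 * 11.47
Step 3: S = 1.584e-22 J/K

1.584e-22


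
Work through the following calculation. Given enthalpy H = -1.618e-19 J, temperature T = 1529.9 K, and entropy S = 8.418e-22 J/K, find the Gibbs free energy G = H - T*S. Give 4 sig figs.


Step 1: T*S = 1529.9 * 8.418e-22 = 1.288e-18 J
Step 2: G = H - T*S = -1.618e-19 - 1.288e-18
Step 3: G = -1.45e-18 J

-1.45e-18


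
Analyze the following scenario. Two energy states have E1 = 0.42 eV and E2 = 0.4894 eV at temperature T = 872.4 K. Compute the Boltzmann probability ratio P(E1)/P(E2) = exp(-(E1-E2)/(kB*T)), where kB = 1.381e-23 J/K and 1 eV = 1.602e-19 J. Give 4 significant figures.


Step 1: Compute energy difference dE = E1 - E2 = 0.42 - 0.4894 = -0.0694 eV
Step 2: Convert to Joules: dE_J = -0.0694 * 1.602e-19 = -1.112e-20 J
Step 3: Compute exponent = -dE_J / (kB * T) = -(-1.112e-20) / (1.381e-23 * 872.4) = 0.9228
Step 4: P(E1)/P(E2) = exp(0.9228) = 2.516

2.516


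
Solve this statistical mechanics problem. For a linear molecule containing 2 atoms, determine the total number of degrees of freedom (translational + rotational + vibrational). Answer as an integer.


Step 1: Translational DOF = 3
Step 2: Rotational DOF (linear) = 2
Step 3: Vibrational DOF = 3*2 - 5 = 1
Step 4: Total = 3 + 2 + 1 = 6

6


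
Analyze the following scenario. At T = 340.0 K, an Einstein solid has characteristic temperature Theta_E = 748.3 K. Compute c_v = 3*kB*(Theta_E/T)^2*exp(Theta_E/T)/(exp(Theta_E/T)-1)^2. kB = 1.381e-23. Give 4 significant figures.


Step 1: x = Theta_E/T = 748.3/340.0 = 2.201
Step 2: x^2 = 4.844
Step 3: exp(x) = 9.033
Step 4: c_v = 3*1.381e-23*4.844*9.033/(9.033-1)^2 = 2.809e-23

2.809e-23


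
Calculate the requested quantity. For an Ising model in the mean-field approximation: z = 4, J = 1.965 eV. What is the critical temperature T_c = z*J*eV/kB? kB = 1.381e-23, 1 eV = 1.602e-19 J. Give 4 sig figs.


Step 1: z*J = 4*1.965 = 7.86 eV
Step 2: Convert to Joules: 7.86*1.602e-19 = 1.259e-18 J
Step 3: T_c = 1.259e-18 / 1.381e-23 = 9.118e+04 K

9.118e+04


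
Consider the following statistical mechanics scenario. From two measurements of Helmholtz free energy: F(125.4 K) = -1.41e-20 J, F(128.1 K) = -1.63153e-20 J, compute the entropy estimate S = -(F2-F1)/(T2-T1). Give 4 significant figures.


Step 1: dF = F2 - F1 = -1.63153e-20 - (-1.41e-20) = -2.2153e-21 J
Step 2: dT = T2 - T1 = 128.1 - 125.4 = 2.7 K
Step 3: S = -dF/dT = -(-2.2153e-21)/2.7 = 8.205e-22 J/K

8.205e-22


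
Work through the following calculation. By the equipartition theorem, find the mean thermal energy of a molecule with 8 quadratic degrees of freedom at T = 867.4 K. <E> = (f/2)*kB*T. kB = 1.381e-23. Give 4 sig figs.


Step 1: f/2 = 8/2 = 4
Step 2: kB*T = 1.381e-23 * 867.4 = 1.198e-20
Step 3: <E> = 4 * 1.198e-20 = 4.792e-20 J

4.792e-20


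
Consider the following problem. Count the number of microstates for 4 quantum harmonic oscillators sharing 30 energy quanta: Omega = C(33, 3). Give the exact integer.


Step 1: Use binomial coefficient C(33, 3)
Step 2: Numerator = 33! / 30!
Step 3: Denominator = 3!
Step 4: Omega = 5456

5456


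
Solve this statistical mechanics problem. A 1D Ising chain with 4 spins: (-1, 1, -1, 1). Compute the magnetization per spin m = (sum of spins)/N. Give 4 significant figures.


Step 1: Count up spins (+1): 2, down spins (-1): 2
Step 2: Total magnetization M = 2 - 2 = 0
Step 3: m = M/N = 0/4 = 0

0


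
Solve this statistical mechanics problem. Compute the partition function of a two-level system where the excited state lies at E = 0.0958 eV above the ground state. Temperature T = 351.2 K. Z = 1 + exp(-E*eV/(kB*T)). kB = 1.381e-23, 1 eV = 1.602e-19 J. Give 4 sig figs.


Step 1: Compute beta*E = E*eV/(kB*T) = 0.0958*1.602e-19/(1.381e-23*351.2) = 3.164
Step 2: exp(-beta*E) = exp(-3.164) = 0.04224
Step 3: Z = 1 + 0.04224 = 1.042

1.042


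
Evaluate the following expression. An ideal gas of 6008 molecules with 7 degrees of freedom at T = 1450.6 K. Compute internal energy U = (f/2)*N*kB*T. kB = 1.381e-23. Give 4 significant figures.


Step 1: f/2 = 7/2 = 3.5
Step 2: N*kB*T = 6008*1.381e-23*1450.6 = 1.204e-16
Step 3: U = 3.5 * 1.204e-16 = 4.212e-16 J

4.212e-16


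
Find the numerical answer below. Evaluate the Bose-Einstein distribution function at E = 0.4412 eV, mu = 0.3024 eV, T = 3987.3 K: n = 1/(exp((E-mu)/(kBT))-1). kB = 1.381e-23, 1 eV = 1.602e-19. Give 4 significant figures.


Step 1: (E - mu) = 0.1388 eV
Step 2: x = (E-mu)*eV/(kB*T) = 0.1388*1.602e-19/(1.381e-23*3987.3) = 0.4038
Step 3: exp(x) = 1.498
Step 4: n = 1/(exp(x)-1) = 2.01

2.01


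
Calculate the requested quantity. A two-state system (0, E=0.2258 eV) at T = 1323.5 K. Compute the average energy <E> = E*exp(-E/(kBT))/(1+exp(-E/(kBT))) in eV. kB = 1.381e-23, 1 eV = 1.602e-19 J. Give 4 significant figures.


Step 1: beta*E = 0.2258*1.602e-19/(1.381e-23*1323.5) = 1.979
Step 2: exp(-beta*E) = 0.1382
Step 3: <E> = 0.2258*0.1382/(1+0.1382) = 0.02742 eV

0.02742


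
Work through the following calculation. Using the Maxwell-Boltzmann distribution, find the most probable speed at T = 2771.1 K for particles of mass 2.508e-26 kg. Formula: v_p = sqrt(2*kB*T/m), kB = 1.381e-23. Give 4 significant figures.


Step 1: Numerator = 2*kB*T = 2*1.381e-23*2771.1 = 7.654e-20
Step 2: Ratio = 7.654e-20 / 2.508e-26 = 3.052e+06
Step 3: v_p = sqrt(3.052e+06) = 1747 m/s

1747


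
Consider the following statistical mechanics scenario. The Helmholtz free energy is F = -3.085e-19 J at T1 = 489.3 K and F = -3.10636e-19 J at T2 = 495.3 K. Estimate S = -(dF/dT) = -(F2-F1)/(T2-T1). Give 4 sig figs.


Step 1: dF = F2 - F1 = -3.10636e-19 - (-3.085e-19) = -2.136e-21 J
Step 2: dT = T2 - T1 = 495.3 - 489.3 = 6 K
Step 3: S = -dF/dT = -(-2.136e-21)/6 = 3.56e-22 J/K

3.56e-22


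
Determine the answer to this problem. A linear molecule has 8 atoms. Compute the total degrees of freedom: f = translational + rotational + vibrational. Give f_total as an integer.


Step 1: Translational DOF = 3
Step 2: Rotational DOF (linear) = 2
Step 3: Vibrational DOF = 3*8 - 5 = 19
Step 4: Total = 3 + 2 + 19 = 24

24


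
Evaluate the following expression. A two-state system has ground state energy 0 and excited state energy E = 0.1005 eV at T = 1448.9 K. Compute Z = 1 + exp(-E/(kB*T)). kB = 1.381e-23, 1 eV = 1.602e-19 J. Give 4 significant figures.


Step 1: Compute beta*E = E*eV/(kB*T) = 0.1005*1.602e-19/(1.381e-23*1448.9) = 0.8046
Step 2: exp(-beta*E) = exp(-0.8046) = 0.4473
Step 3: Z = 1 + 0.4473 = 1.447

1.447


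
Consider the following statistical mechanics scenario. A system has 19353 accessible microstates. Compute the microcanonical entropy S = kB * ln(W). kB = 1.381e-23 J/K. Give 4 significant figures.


Step 1: ln(W) = ln(19353) = 9.871
Step 2: S = kB * ln(W) = 1.381e-23 * 9.871
Step 3: S = 1.363e-22 J/K

1.363e-22


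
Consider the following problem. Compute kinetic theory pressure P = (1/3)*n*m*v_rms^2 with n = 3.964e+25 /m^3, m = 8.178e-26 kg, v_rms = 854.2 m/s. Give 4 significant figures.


Step 1: v_rms^2 = 854.2^2 = 7.297e+05
Step 2: n*m = 3.964e+25*8.178e-26 = 3.242
Step 3: P = (1/3)*3.242*7.297e+05 = 7.885e+05 Pa

7.885e+05


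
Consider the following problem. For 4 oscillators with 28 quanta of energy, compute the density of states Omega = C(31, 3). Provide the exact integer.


Step 1: Use binomial coefficient C(31, 3)
Step 2: Numerator = 31! / 28!
Step 3: Denominator = 3!
Step 4: Omega = 4495

4495


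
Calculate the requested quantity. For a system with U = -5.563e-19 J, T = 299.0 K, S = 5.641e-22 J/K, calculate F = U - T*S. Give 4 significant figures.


Step 1: T*S = 299.0 * 5.641e-22 = 1.687e-19 J
Step 2: F = U - T*S = -5.563e-19 - 1.687e-19
Step 3: F = -7.25e-19 J

-7.25e-19


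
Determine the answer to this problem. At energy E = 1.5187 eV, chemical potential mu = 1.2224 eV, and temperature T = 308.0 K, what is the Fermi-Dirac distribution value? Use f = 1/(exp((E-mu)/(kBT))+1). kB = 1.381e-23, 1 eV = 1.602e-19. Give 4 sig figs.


Step 1: (E - mu) = 1.5187 - 1.2224 = 0.2963 eV
Step 2: Convert: (E-mu)*eV = 4.747e-20 J
Step 3: x = (E-mu)*eV/(kB*T) = 11.16
Step 4: f = 1/(exp(11.16)+1) = 1.424e-05

1.424e-05


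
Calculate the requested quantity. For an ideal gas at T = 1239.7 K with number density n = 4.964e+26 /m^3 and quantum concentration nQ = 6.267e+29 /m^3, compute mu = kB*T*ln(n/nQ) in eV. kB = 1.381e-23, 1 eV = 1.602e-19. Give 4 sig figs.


Step 1: n/nQ = 4.964e+26/6.267e+29 = 0.0007921
Step 2: ln(n/nQ) = -7.141
Step 3: mu = kB*T*ln(n/nQ) = 1.712e-20*-7.141 = -1.223e-19 J
Step 4: Convert to eV: -1.223e-19/1.602e-19 = -0.7631 eV

-0.7631


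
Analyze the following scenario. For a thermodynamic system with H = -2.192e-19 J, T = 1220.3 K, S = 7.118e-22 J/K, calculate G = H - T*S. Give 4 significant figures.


Step 1: T*S = 1220.3 * 7.118e-22 = 8.686e-19 J
Step 2: G = H - T*S = -2.192e-19 - 8.686e-19
Step 3: G = -1.088e-18 J

-1.088e-18


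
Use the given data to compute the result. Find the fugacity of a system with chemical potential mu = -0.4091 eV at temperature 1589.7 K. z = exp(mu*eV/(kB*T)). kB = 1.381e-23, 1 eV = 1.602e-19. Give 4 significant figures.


Step 1: Convert mu to Joules: -0.4091*1.602e-19 = -6.554e-20 J
Step 2: kB*T = 1.381e-23*1589.7 = 2.195e-20 J
Step 3: mu/(kB*T) = -2.985
Step 4: z = exp(-2.985) = 0.05053

0.05053


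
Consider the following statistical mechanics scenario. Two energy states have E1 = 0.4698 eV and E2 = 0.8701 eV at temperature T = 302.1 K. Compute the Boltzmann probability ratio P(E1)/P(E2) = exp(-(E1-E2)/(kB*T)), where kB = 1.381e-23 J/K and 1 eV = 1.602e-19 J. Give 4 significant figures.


Step 1: Compute energy difference dE = E1 - E2 = 0.4698 - 0.8701 = -0.4003 eV
Step 2: Convert to Joules: dE_J = -0.4003 * 1.602e-19 = -6.413e-20 J
Step 3: Compute exponent = -dE_J / (kB * T) = -(-6.413e-20) / (1.381e-23 * 302.1) = 15.37
Step 4: P(E1)/P(E2) = exp(15.37) = 4.738e+06

4.738e+06


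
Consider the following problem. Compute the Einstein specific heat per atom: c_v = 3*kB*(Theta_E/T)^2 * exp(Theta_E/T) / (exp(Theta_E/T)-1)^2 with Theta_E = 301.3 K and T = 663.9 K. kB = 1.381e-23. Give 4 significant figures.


Step 1: x = Theta_E/T = 301.3/663.9 = 0.4538
Step 2: x^2 = 0.206
Step 3: exp(x) = 1.574
Step 4: c_v = 3*1.381e-23*0.206*1.574/(1.574-1)^2 = 4.073e-23

4.073e-23


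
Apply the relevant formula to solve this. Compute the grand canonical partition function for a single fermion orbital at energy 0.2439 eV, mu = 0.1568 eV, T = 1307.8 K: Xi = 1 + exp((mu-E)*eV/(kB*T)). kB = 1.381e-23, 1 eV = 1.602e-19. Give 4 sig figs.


Step 1: (mu - E) = 0.1568 - 0.2439 = -0.0871 eV
Step 2: x = (mu-E)*eV/(kB*T) = -0.0871*1.602e-19/(1.381e-23*1307.8) = -0.7726
Step 3: exp(x) = 0.4618
Step 4: Xi = 1 + 0.4618 = 1.462

1.462


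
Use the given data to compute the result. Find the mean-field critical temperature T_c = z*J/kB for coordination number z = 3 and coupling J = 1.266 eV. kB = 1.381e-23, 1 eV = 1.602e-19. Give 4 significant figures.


Step 1: z*J = 3*1.266 = 3.798 eV
Step 2: Convert to Joules: 3.798*1.602e-19 = 6.084e-19 J
Step 3: T_c = 6.084e-19 / 1.381e-23 = 4.406e+04 K

4.406e+04


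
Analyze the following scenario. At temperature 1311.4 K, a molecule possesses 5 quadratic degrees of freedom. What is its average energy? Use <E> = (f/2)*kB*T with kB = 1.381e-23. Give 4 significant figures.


Step 1: f/2 = 5/2 = 2.5
Step 2: kB*T = 1.381e-23 * 1311.4 = 1.811e-20
Step 3: <E> = 2.5 * 1.811e-20 = 4.528e-20 J

4.528e-20


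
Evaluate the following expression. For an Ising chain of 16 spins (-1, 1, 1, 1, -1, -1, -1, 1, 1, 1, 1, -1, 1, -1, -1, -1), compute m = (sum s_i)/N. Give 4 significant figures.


Step 1: Count up spins (+1): 8, down spins (-1): 8
Step 2: Total magnetization M = 8 - 8 = 0
Step 3: m = M/N = 0/16 = 0

0


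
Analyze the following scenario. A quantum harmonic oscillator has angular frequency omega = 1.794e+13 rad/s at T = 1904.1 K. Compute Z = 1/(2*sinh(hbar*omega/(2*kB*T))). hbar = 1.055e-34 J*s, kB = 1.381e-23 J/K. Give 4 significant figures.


Step 1: Compute x = hbar*omega/(kB*T) = 1.055e-34*1.794e+13/(1.381e-23*1904.1) = 0.07198
Step 2: x/2 = 0.03599
Step 3: sinh(x/2) = 0.036
Step 4: Z = 1/(2*0.036) = 13.89

13.89


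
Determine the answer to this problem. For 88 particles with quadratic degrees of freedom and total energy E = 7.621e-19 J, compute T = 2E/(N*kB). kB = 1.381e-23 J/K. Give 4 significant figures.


Step 1: Numerator = 2*E = 2*7.621e-19 = 1.524e-18 J
Step 2: Denominator = N*kB = 88*1.381e-23 = 1.215e-21
Step 3: T = 1.524e-18 / 1.215e-21 = 1254 K

1254


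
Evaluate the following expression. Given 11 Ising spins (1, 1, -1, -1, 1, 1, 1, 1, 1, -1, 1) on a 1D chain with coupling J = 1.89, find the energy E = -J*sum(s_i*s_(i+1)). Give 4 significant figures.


Step 1: Nearest-neighbor products: 1, -1, 1, -1, 1, 1, 1, 1, -1, -1
Step 2: Sum of products = 2
Step 3: E = -1.89 * 2 = -3.78

-3.78


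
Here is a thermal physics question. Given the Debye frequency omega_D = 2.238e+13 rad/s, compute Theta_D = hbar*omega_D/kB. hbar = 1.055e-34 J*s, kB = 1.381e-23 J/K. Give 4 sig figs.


Step 1: hbar*omega_D = 1.055e-34 * 2.238e+13 = 2.361e-21 J
Step 2: Theta_D = 2.361e-21 / 1.381e-23
Step 3: Theta_D = 171 K

171


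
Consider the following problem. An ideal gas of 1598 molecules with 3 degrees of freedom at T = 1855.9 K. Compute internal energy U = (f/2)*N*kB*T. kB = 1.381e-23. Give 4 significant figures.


Step 1: f/2 = 3/2 = 1.5
Step 2: N*kB*T = 1598*1.381e-23*1855.9 = 4.096e-17
Step 3: U = 1.5 * 4.096e-17 = 6.144e-17 J

6.144e-17


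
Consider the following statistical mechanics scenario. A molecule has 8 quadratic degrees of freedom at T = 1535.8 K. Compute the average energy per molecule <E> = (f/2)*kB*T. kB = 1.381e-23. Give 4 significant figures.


Step 1: f/2 = 8/2 = 4
Step 2: kB*T = 1.381e-23 * 1535.8 = 2.121e-20
Step 3: <E> = 4 * 2.121e-20 = 8.484e-20 J

8.484e-20


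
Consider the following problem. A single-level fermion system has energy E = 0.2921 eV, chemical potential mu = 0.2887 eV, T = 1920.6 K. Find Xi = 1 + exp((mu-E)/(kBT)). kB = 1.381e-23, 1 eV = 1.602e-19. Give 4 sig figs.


Step 1: (mu - E) = 0.2887 - 0.2921 = -0.0034 eV
Step 2: x = (mu-E)*eV/(kB*T) = -0.0034*1.602e-19/(1.381e-23*1920.6) = -0.02054
Step 3: exp(x) = 0.9797
Step 4: Xi = 1 + 0.9797 = 1.98

1.98


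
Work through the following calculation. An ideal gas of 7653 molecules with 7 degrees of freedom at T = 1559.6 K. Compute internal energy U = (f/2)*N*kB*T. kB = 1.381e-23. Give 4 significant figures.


Step 1: f/2 = 7/2 = 3.5
Step 2: N*kB*T = 7653*1.381e-23*1559.6 = 1.648e-16
Step 3: U = 3.5 * 1.648e-16 = 5.769e-16 J

5.769e-16


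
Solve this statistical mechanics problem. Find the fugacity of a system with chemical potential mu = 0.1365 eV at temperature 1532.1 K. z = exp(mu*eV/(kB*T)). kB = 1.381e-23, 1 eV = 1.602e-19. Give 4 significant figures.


Step 1: Convert mu to Joules: 0.1365*1.602e-19 = 2.187e-20 J
Step 2: kB*T = 1.381e-23*1532.1 = 2.116e-20 J
Step 3: mu/(kB*T) = 1.034
Step 4: z = exp(1.034) = 2.811

2.811


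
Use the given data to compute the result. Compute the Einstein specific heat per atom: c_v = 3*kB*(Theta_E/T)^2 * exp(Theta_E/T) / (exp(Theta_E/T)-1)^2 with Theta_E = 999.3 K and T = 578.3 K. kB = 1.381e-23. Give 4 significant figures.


Step 1: x = Theta_E/T = 999.3/578.3 = 1.728
Step 2: x^2 = 2.986
Step 3: exp(x) = 5.629
Step 4: c_v = 3*1.381e-23*2.986*5.629/(5.629-1)^2 = 3.25e-23

3.25e-23


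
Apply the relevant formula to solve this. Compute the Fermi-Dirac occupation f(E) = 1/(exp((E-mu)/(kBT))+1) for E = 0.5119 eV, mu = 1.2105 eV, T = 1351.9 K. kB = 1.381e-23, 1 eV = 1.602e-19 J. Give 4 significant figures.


Step 1: (E - mu) = 0.5119 - 1.2105 = -0.6986 eV
Step 2: Convert: (E-mu)*eV = -1.119e-19 J
Step 3: x = (E-mu)*eV/(kB*T) = -5.994
Step 4: f = 1/(exp(-5.994)+1) = 0.9975

0.9975


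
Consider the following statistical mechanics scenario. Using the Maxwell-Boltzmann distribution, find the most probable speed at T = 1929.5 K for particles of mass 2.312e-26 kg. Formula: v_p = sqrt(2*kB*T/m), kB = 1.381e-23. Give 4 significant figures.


Step 1: Numerator = 2*kB*T = 2*1.381e-23*1929.5 = 5.329e-20
Step 2: Ratio = 5.329e-20 / 2.312e-26 = 2.305e+06
Step 3: v_p = sqrt(2.305e+06) = 1518 m/s

1518


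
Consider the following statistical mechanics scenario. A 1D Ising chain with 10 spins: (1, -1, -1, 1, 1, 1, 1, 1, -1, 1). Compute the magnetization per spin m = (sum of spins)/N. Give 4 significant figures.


Step 1: Count up spins (+1): 7, down spins (-1): 3
Step 2: Total magnetization M = 7 - 3 = 4
Step 3: m = M/N = 4/10 = 0.4

0.4


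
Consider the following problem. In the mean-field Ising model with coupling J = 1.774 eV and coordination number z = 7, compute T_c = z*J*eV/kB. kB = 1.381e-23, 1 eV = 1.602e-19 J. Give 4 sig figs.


Step 1: z*J = 7*1.774 = 12.42 eV
Step 2: Convert to Joules: 12.42*1.602e-19 = 1.989e-18 J
Step 3: T_c = 1.989e-18 / 1.381e-23 = 1.441e+05 K

1.441e+05


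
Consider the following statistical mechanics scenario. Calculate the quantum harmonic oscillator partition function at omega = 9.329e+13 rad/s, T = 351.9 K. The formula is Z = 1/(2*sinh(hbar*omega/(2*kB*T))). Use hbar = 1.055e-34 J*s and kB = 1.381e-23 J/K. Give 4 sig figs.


Step 1: Compute x = hbar*omega/(kB*T) = 1.055e-34*9.329e+13/(1.381e-23*351.9) = 2.025
Step 2: x/2 = 1.013
Step 3: sinh(x/2) = 1.195
Step 4: Z = 1/(2*1.195) = 0.4185

0.4185


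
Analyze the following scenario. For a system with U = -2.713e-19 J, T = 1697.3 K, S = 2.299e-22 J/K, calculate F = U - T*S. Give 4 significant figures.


Step 1: T*S = 1697.3 * 2.299e-22 = 3.902e-19 J
Step 2: F = U - T*S = -2.713e-19 - 3.902e-19
Step 3: F = -6.615e-19 J

-6.615e-19


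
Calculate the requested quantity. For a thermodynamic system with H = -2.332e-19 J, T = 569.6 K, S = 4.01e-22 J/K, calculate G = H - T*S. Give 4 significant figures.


Step 1: T*S = 569.6 * 4.01e-22 = 2.284e-19 J
Step 2: G = H - T*S = -2.332e-19 - 2.284e-19
Step 3: G = -4.616e-19 J

-4.616e-19


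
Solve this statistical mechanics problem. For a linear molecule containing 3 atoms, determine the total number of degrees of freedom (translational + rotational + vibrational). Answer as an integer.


Step 1: Translational DOF = 3
Step 2: Rotational DOF (linear) = 2
Step 3: Vibrational DOF = 3*3 - 5 = 4
Step 4: Total = 3 + 2 + 4 = 9

9


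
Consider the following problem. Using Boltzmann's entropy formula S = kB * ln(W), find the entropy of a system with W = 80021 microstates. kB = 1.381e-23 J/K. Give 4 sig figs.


Step 1: ln(W) = ln(80021) = 11.29
Step 2: S = kB * ln(W) = 1.381e-23 * 11.29
Step 3: S = 1.559e-22 J/K

1.559e-22


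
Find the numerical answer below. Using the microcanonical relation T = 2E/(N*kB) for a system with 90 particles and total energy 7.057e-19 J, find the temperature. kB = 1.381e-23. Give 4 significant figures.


Step 1: Numerator = 2*E = 2*7.057e-19 = 1.411e-18 J
Step 2: Denominator = N*kB = 90*1.381e-23 = 1.243e-21
Step 3: T = 1.411e-18 / 1.243e-21 = 1136 K

1136


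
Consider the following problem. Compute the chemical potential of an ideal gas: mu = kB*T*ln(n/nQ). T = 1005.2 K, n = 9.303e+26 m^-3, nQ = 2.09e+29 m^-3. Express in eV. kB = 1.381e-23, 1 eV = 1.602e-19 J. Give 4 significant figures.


Step 1: n/nQ = 9.303e+26/2.09e+29 = 0.004451
Step 2: ln(n/nQ) = -5.415
Step 3: mu = kB*T*ln(n/nQ) = 1.388e-20*-5.415 = -7.516e-20 J
Step 4: Convert to eV: -7.516e-20/1.602e-19 = -0.4692 eV

-0.4692


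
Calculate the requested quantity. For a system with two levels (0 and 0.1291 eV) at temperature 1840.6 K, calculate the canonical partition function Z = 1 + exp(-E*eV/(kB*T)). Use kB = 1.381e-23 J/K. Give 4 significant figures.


Step 1: Compute beta*E = E*eV/(kB*T) = 0.1291*1.602e-19/(1.381e-23*1840.6) = 0.8136
Step 2: exp(-beta*E) = exp(-0.8136) = 0.4432
Step 3: Z = 1 + 0.4432 = 1.443

1.443


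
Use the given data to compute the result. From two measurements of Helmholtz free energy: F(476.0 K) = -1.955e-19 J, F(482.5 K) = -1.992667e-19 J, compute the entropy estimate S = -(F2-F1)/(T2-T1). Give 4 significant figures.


Step 1: dF = F2 - F1 = -1.992667e-19 - (-1.955e-19) = -3.7667e-21 J
Step 2: dT = T2 - T1 = 482.5 - 476.0 = 6.5 K
Step 3: S = -dF/dT = -(-3.7667e-21)/6.5 = 5.795e-22 J/K

5.795e-22


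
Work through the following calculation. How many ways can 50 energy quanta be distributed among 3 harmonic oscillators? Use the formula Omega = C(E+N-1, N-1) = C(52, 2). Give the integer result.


Step 1: Use binomial coefficient C(52, 2)
Step 2: Numerator = 52! / 50!
Step 3: Denominator = 2!
Step 4: Omega = 1326

1326


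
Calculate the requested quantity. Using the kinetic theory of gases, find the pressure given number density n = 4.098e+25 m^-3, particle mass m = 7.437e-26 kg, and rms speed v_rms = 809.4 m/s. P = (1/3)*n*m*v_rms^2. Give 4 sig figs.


Step 1: v_rms^2 = 809.4^2 = 6.551e+05
Step 2: n*m = 4.098e+25*7.437e-26 = 3.048
Step 3: P = (1/3)*3.048*6.551e+05 = 6.655e+05 Pa

6.655e+05


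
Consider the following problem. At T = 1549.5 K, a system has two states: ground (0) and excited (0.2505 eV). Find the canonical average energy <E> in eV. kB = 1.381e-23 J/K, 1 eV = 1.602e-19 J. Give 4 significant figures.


Step 1: beta*E = 0.2505*1.602e-19/(1.381e-23*1549.5) = 1.875
Step 2: exp(-beta*E) = 0.1533
Step 3: <E> = 0.2505*0.1533/(1+0.1533) = 0.0333 eV

0.0333


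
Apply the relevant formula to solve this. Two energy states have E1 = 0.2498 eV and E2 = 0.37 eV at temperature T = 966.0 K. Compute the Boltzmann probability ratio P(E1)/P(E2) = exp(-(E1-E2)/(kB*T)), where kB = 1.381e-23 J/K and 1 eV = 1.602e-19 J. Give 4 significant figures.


Step 1: Compute energy difference dE = E1 - E2 = 0.2498 - 0.37 = -0.1202 eV
Step 2: Convert to Joules: dE_J = -0.1202 * 1.602e-19 = -1.926e-20 J
Step 3: Compute exponent = -dE_J / (kB * T) = -(-1.926e-20) / (1.381e-23 * 966.0) = 1.443
Step 4: P(E1)/P(E2) = exp(1.443) = 4.235

4.235


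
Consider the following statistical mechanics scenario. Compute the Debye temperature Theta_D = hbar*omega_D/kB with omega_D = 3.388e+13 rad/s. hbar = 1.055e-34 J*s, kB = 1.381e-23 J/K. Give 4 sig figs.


Step 1: hbar*omega_D = 1.055e-34 * 3.388e+13 = 3.574e-21 J
Step 2: Theta_D = 3.574e-21 / 1.381e-23
Step 3: Theta_D = 258.8 K

258.8


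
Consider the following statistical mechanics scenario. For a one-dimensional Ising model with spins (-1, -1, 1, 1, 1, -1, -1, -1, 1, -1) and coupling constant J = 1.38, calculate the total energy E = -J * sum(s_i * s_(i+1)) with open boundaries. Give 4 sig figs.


Step 1: Nearest-neighbor products: 1, -1, 1, 1, -1, 1, 1, -1, -1
Step 2: Sum of products = 1
Step 3: E = -1.38 * 1 = -1.38

-1.38


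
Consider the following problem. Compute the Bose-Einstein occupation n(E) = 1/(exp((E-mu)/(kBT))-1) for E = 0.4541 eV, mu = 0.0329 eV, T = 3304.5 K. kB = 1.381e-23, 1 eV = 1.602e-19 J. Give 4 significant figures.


Step 1: (E - mu) = 0.4212 eV
Step 2: x = (E-mu)*eV/(kB*T) = 0.4212*1.602e-19/(1.381e-23*3304.5) = 1.479
Step 3: exp(x) = 4.387
Step 4: n = 1/(exp(x)-1) = 0.2953

0.2953


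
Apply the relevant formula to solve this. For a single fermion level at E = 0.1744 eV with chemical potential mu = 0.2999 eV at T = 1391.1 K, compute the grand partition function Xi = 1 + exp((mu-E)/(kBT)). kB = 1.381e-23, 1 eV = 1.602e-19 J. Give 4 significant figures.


Step 1: (mu - E) = 0.2999 - 0.1744 = 0.1255 eV
Step 2: x = (mu-E)*eV/(kB*T) = 0.1255*1.602e-19/(1.381e-23*1391.1) = 1.047
Step 3: exp(x) = 2.848
Step 4: Xi = 1 + 2.848 = 3.848

3.848


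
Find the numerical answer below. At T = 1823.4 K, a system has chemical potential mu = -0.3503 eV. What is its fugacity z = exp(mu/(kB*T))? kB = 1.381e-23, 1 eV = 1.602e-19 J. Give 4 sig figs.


Step 1: Convert mu to Joules: -0.3503*1.602e-19 = -5.612e-20 J
Step 2: kB*T = 1.381e-23*1823.4 = 2.518e-20 J
Step 3: mu/(kB*T) = -2.229
Step 4: z = exp(-2.229) = 0.1077

0.1077


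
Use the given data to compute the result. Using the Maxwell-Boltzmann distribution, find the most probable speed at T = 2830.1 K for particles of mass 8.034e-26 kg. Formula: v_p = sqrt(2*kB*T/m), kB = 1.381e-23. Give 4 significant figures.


Step 1: Numerator = 2*kB*T = 2*1.381e-23*2830.1 = 7.817e-20
Step 2: Ratio = 7.817e-20 / 8.034e-26 = 9.73e+05
Step 3: v_p = sqrt(9.73e+05) = 986.4 m/s

986.4


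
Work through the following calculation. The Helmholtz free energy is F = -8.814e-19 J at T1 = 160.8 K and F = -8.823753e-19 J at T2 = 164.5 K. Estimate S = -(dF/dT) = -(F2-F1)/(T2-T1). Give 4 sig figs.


Step 1: dF = F2 - F1 = -8.823753e-19 - (-8.814e-19) = -9.753e-22 J
Step 2: dT = T2 - T1 = 164.5 - 160.8 = 3.7 K
Step 3: S = -dF/dT = -(-9.753e-22)/3.7 = 2.636e-22 J/K

2.636e-22


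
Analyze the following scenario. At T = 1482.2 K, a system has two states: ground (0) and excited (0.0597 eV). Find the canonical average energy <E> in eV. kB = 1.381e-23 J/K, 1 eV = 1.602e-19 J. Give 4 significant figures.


Step 1: beta*E = 0.0597*1.602e-19/(1.381e-23*1482.2) = 0.4672
Step 2: exp(-beta*E) = 0.6267
Step 3: <E> = 0.0597*0.6267/(1+0.6267) = 0.023 eV

0.023


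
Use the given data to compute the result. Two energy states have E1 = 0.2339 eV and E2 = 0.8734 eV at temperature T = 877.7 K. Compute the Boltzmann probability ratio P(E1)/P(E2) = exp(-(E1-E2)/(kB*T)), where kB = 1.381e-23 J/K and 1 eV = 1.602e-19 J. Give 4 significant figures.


Step 1: Compute energy difference dE = E1 - E2 = 0.2339 - 0.8734 = -0.6395 eV
Step 2: Convert to Joules: dE_J = -0.6395 * 1.602e-19 = -1.024e-19 J
Step 3: Compute exponent = -dE_J / (kB * T) = -(-1.024e-19) / (1.381e-23 * 877.7) = 8.452
Step 4: P(E1)/P(E2) = exp(8.452) = 4685

4685


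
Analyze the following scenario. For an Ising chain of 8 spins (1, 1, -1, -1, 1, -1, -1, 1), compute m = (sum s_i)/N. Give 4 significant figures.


Step 1: Count up spins (+1): 4, down spins (-1): 4
Step 2: Total magnetization M = 4 - 4 = 0
Step 3: m = M/N = 0/8 = 0

0


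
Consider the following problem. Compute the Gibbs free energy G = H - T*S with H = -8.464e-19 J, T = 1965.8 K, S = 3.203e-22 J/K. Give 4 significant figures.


Step 1: T*S = 1965.8 * 3.203e-22 = 6.296e-19 J
Step 2: G = H - T*S = -8.464e-19 - 6.296e-19
Step 3: G = -1.476e-18 J

-1.476e-18


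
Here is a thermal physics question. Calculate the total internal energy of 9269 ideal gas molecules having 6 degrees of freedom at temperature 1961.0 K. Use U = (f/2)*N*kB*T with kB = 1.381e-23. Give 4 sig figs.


Step 1: f/2 = 6/2 = 3.0
Step 2: N*kB*T = 9269*1.381e-23*1961.0 = 2.51e-16
Step 3: U = 3.0 * 2.51e-16 = 7.531e-16 J

7.531e-16


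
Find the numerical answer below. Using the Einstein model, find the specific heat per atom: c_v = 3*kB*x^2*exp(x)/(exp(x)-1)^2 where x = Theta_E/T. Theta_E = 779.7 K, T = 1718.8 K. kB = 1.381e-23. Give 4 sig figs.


Step 1: x = Theta_E/T = 779.7/1718.8 = 0.4536
Step 2: x^2 = 0.2058
Step 3: exp(x) = 1.574
Step 4: c_v = 3*1.381e-23*0.2058*1.574/(1.574-1)^2 = 4.073e-23

4.073e-23


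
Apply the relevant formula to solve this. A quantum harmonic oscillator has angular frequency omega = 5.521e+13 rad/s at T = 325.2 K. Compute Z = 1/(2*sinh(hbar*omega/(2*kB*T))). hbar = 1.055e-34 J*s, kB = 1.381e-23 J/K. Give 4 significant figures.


Step 1: Compute x = hbar*omega/(kB*T) = 1.055e-34*5.521e+13/(1.381e-23*325.2) = 1.297
Step 2: x/2 = 0.6485
Step 3: sinh(x/2) = 0.6949
Step 4: Z = 1/(2*0.6949) = 0.7195

0.7195


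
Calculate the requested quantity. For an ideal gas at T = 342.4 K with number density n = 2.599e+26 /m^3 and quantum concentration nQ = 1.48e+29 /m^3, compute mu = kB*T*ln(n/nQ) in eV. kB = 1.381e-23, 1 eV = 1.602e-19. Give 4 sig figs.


Step 1: n/nQ = 2.599e+26/1.48e+29 = 0.001756
Step 2: ln(n/nQ) = -6.345
Step 3: mu = kB*T*ln(n/nQ) = 4.729e-21*-6.345 = -3e-20 J
Step 4: Convert to eV: -3e-20/1.602e-19 = -0.1873 eV

-0.1873


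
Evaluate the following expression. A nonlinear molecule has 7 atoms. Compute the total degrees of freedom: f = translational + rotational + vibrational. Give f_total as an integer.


Step 1: Translational DOF = 3
Step 2: Rotational DOF (nonlinear) = 3
Step 3: Vibrational DOF = 3*7 - 6 = 15
Step 4: Total = 3 + 3 + 15 = 21

21


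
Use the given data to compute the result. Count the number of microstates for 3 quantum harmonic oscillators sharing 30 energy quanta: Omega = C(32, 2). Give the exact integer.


Step 1: Use binomial coefficient C(32, 2)
Step 2: Numerator = 32! / 30!
Step 3: Denominator = 2!
Step 4: Omega = 496

496


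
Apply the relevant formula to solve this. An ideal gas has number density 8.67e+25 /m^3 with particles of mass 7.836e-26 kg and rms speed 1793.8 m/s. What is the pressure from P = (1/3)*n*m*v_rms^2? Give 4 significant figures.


Step 1: v_rms^2 = 1793.8^2 = 3.218e+06
Step 2: n*m = 8.67e+25*7.836e-26 = 6.794
Step 3: P = (1/3)*6.794*3.218e+06 = 7.287e+06 Pa

7.287e+06


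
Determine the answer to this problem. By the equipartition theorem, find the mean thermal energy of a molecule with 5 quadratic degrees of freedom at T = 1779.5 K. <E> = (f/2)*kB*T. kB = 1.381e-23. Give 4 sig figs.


Step 1: f/2 = 5/2 = 2.5
Step 2: kB*T = 1.381e-23 * 1779.5 = 2.457e-20
Step 3: <E> = 2.5 * 2.457e-20 = 6.144e-20 J

6.144e-20


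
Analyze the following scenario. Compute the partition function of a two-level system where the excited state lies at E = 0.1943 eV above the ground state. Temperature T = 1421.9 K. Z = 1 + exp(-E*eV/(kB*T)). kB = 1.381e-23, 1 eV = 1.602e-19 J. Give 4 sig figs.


Step 1: Compute beta*E = E*eV/(kB*T) = 0.1943*1.602e-19/(1.381e-23*1421.9) = 1.585
Step 2: exp(-beta*E) = exp(-1.585) = 0.2049
Step 3: Z = 1 + 0.2049 = 1.205

1.205


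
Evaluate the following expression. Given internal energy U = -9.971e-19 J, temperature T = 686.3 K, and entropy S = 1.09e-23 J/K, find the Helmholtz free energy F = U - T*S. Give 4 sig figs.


Step 1: T*S = 686.3 * 1.09e-23 = 7.481e-21 J
Step 2: F = U - T*S = -9.971e-19 - 7.481e-21
Step 3: F = -1.005e-18 J

-1.005e-18


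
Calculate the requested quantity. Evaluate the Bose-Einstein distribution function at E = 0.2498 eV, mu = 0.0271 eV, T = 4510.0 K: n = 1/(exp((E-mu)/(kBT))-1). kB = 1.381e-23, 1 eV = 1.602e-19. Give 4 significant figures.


Step 1: (E - mu) = 0.2227 eV
Step 2: x = (E-mu)*eV/(kB*T) = 0.2227*1.602e-19/(1.381e-23*4510.0) = 0.5728
Step 3: exp(x) = 1.773
Step 4: n = 1/(exp(x)-1) = 1.293

1.293


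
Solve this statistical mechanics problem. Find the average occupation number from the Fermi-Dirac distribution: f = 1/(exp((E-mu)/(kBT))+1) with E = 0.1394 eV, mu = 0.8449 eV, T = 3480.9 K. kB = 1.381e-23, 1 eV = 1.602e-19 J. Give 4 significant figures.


Step 1: (E - mu) = 0.1394 - 0.8449 = -0.7055 eV
Step 2: Convert: (E-mu)*eV = -1.13e-19 J
Step 3: x = (E-mu)*eV/(kB*T) = -2.351
Step 4: f = 1/(exp(-2.351)+1) = 0.913

0.913


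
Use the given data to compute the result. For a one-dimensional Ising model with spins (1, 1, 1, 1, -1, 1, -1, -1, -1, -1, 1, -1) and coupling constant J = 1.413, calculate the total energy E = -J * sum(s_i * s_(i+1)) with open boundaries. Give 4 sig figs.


Step 1: Nearest-neighbor products: 1, 1, 1, -1, -1, -1, 1, 1, 1, -1, -1
Step 2: Sum of products = 1
Step 3: E = -1.413 * 1 = -1.413

-1.413


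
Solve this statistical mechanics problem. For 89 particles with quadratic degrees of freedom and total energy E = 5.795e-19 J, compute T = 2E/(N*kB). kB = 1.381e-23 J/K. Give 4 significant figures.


Step 1: Numerator = 2*E = 2*5.795e-19 = 1.159e-18 J
Step 2: Denominator = N*kB = 89*1.381e-23 = 1.229e-21
Step 3: T = 1.159e-18 / 1.229e-21 = 943 K

943


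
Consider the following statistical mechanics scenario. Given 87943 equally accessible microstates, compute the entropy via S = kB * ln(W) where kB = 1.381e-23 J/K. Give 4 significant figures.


Step 1: ln(W) = ln(87943) = 11.38
Step 2: S = kB * ln(W) = 1.381e-23 * 11.38
Step 3: S = 1.572e-22 J/K

1.572e-22


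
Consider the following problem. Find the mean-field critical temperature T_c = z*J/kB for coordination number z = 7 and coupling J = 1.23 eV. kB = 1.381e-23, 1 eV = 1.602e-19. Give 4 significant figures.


Step 1: z*J = 7*1.23 = 8.61 eV
Step 2: Convert to Joules: 8.61*1.602e-19 = 1.379e-18 J
Step 3: T_c = 1.379e-18 / 1.381e-23 = 9.988e+04 K

9.988e+04


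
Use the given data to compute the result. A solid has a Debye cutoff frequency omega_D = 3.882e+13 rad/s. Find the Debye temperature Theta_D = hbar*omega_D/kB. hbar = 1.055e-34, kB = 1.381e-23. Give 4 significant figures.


Step 1: hbar*omega_D = 1.055e-34 * 3.882e+13 = 4.096e-21 J
Step 2: Theta_D = 4.096e-21 / 1.381e-23
Step 3: Theta_D = 296.6 K

296.6


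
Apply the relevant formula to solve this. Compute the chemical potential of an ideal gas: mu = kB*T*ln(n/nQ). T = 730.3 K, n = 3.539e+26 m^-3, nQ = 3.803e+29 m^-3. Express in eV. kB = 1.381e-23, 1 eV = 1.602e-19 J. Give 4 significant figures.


Step 1: n/nQ = 3.539e+26/3.803e+29 = 0.0009306
Step 2: ln(n/nQ) = -6.98
Step 3: mu = kB*T*ln(n/nQ) = 1.009e-20*-6.98 = -7.039e-20 J
Step 4: Convert to eV: -7.039e-20/1.602e-19 = -0.4394 eV

-0.4394


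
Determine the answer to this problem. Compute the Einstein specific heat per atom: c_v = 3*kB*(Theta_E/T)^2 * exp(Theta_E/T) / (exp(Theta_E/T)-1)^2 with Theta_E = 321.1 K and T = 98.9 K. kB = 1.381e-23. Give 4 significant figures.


Step 1: x = Theta_E/T = 321.1/98.9 = 3.247
Step 2: x^2 = 10.54
Step 3: exp(x) = 25.71
Step 4: c_v = 3*1.381e-23*10.54*25.71/(25.71-1)^2 = 1.839e-23

1.839e-23


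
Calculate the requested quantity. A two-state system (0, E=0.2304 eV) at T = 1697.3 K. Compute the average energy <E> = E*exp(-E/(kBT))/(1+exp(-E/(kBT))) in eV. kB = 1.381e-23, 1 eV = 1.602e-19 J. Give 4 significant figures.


Step 1: beta*E = 0.2304*1.602e-19/(1.381e-23*1697.3) = 1.575
Step 2: exp(-beta*E) = 0.2071
Step 3: <E> = 0.2304*0.2071/(1+0.2071) = 0.03953 eV

0.03953


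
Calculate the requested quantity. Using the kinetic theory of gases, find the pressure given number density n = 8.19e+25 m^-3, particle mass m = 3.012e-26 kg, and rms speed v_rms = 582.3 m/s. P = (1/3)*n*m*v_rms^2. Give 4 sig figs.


Step 1: v_rms^2 = 582.3^2 = 3.391e+05
Step 2: n*m = 8.19e+25*3.012e-26 = 2.467
Step 3: P = (1/3)*2.467*3.391e+05 = 2.788e+05 Pa

2.788e+05


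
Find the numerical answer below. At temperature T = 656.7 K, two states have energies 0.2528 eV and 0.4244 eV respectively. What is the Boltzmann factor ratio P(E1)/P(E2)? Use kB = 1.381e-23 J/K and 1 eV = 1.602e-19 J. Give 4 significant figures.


Step 1: Compute energy difference dE = E1 - E2 = 0.2528 - 0.4244 = -0.1716 eV
Step 2: Convert to Joules: dE_J = -0.1716 * 1.602e-19 = -2.749e-20 J
Step 3: Compute exponent = -dE_J / (kB * T) = -(-2.749e-20) / (1.381e-23 * 656.7) = 3.031
Step 4: P(E1)/P(E2) = exp(3.031) = 20.72

20.72


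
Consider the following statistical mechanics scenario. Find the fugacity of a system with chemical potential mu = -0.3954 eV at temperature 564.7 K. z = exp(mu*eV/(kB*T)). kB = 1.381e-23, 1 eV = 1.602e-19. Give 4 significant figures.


Step 1: Convert mu to Joules: -0.3954*1.602e-19 = -6.334e-20 J
Step 2: kB*T = 1.381e-23*564.7 = 7.799e-21 J
Step 3: mu/(kB*T) = -8.122
Step 4: z = exp(-8.122) = 0.0002968

0.0002968


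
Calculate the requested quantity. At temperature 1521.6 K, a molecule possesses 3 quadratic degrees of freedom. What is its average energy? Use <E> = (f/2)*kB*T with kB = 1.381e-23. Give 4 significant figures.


Step 1: f/2 = 3/2 = 1.5
Step 2: kB*T = 1.381e-23 * 1521.6 = 2.101e-20
Step 3: <E> = 1.5 * 2.101e-20 = 3.152e-20 J

3.152e-20


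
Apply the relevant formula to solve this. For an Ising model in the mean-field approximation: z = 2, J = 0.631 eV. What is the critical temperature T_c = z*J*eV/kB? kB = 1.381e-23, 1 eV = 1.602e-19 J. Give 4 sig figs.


Step 1: z*J = 2*0.631 = 1.262 eV
Step 2: Convert to Joules: 1.262*1.602e-19 = 2.022e-19 J
Step 3: T_c = 2.022e-19 / 1.381e-23 = 1.464e+04 K

1.464e+04


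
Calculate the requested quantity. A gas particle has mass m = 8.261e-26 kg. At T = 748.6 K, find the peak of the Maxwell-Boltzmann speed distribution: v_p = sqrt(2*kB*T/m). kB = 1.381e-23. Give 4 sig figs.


Step 1: Numerator = 2*kB*T = 2*1.381e-23*748.6 = 2.068e-20
Step 2: Ratio = 2.068e-20 / 8.261e-26 = 2.503e+05
Step 3: v_p = sqrt(2.503e+05) = 500.3 m/s

500.3


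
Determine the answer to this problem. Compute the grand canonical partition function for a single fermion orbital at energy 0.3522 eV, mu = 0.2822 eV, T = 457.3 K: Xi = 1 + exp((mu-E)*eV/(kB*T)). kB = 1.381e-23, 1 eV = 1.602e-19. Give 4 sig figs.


Step 1: (mu - E) = 0.2822 - 0.3522 = -0.07 eV
Step 2: x = (mu-E)*eV/(kB*T) = -0.07*1.602e-19/(1.381e-23*457.3) = -1.776
Step 3: exp(x) = 0.1694
Step 4: Xi = 1 + 0.1694 = 1.169

1.169
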